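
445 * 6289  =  2798605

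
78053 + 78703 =156756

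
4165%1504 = 1157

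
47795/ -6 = -47795/6 = - 7965.83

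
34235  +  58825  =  93060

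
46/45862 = 1/997 = 0.00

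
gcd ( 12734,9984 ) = 2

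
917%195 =137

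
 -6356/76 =  -  84 + 7/19 = -83.63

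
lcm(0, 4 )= 0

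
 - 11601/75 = -155 + 8/25 = - 154.68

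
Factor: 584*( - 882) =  - 515088 = -2^4 *3^2*7^2*73^1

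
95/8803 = 95/8803  =  0.01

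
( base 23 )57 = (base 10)122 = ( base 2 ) 1111010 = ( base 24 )52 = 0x7A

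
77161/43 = 77161/43 = 1794.44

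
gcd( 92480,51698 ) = 2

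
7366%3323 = 720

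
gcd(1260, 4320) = 180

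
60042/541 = 60042/541 = 110.98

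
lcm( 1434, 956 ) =2868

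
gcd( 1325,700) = 25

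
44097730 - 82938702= - 38840972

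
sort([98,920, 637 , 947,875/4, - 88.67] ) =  [-88.67, 98, 875/4,  637, 920, 947] 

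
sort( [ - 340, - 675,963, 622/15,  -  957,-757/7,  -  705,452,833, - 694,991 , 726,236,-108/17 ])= [ - 957,-705,- 694, - 675, - 340, - 757/7 ,-108/17,622/15, 236,452,726,833,963,991]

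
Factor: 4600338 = 2^1*3^1*31^1*24733^1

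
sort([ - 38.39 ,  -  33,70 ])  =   [-38.39  , - 33,  70 ]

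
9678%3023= 609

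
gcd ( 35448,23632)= 11816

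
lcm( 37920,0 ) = 0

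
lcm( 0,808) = 0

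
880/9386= 440/4693  =  0.09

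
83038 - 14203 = 68835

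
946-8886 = -7940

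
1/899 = 1/899  =  0.00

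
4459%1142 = 1033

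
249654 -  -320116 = 569770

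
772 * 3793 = 2928196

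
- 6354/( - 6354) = 1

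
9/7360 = 9/7360 = 0.00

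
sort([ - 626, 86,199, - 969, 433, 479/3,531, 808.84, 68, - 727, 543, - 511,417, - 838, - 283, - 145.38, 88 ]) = [ - 969, - 838 ,  -  727,  -  626, - 511, - 283, - 145.38, 68, 86, 88, 479/3 , 199,417, 433, 531,543,808.84 ] 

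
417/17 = 417/17 = 24.53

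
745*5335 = 3974575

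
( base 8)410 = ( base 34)7Q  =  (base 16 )108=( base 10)264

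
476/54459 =476/54459 = 0.01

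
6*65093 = 390558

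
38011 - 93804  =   - 55793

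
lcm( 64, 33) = 2112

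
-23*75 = -1725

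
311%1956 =311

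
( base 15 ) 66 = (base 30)36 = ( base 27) 3f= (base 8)140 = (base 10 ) 96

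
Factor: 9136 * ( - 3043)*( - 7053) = 2^4 *3^1 * 17^1*179^1 * 571^1*2351^1  =  196079380944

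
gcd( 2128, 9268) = 28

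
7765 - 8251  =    -  486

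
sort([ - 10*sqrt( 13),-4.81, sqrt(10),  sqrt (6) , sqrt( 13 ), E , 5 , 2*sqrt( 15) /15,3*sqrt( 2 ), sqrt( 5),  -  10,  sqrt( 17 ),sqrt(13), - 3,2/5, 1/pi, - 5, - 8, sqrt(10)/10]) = [ - 10 * sqrt ( 13), - 10, - 8, - 5 ,-4.81 , - 3, sqrt(10) /10 , 1/pi,2/5,2*sqrt(15) /15,sqrt(5 ), sqrt(6) , E, sqrt(10) , sqrt (13)  ,  sqrt(13),sqrt (17),3*sqrt(2), 5]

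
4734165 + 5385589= 10119754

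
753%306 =141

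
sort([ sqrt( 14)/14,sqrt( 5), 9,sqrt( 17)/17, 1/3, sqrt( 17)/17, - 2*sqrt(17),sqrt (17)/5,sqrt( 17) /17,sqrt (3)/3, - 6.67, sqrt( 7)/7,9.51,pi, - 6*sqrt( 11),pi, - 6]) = [ - 6 * sqrt(11), - 2 * sqrt(17), - 6.67,-6,sqrt( 17)/17,sqrt( 17)/17, sqrt ( 17)/17, sqrt(14)/14,1/3, sqrt( 7)/7 , sqrt(3 ) /3,sqrt ( 17 ) /5, sqrt( 5),pi,pi,9,9.51]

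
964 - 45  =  919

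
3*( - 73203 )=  - 219609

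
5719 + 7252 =12971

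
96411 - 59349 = 37062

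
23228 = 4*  5807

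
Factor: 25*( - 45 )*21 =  - 23625  =  -3^3*5^3*7^1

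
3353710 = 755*4442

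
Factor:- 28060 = -2^2 * 5^1*23^1*61^1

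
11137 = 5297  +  5840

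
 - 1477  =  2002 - 3479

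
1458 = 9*162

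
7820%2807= 2206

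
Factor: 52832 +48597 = 101429^1 = 101429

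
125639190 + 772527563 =898166753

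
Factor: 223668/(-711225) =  - 2^2 * 3^1*5^( - 2 ) * 19^1 * 29^(  -  1) = - 228/725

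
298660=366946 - 68286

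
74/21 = 3 + 11/21 = 3.52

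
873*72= 62856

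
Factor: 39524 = 2^2*41^1*241^1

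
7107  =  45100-37993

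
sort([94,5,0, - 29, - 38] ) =[ - 38, - 29,0,5, 94]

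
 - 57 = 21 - 78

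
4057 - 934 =3123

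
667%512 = 155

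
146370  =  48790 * 3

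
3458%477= 119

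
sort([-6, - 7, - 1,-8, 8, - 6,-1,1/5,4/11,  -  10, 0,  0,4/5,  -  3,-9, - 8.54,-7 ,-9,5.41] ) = [-10, - 9,-9,-8.54, - 8,-7, - 7, - 6 ,  -  6, - 3, - 1,  -  1, 0,0,1/5, 4/11, 4/5,5.41, 8]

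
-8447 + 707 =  - 7740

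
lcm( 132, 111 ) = 4884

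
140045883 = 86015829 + 54030054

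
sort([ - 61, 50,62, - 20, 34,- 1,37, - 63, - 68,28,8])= [-68, - 63,- 61, - 20, - 1, 8,28,  34,37 , 50,62]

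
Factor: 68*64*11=47872 = 2^8*11^1*17^1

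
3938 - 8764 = - 4826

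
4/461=4/461 = 0.01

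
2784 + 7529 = 10313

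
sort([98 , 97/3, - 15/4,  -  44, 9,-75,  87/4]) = [ - 75,-44 ,  -  15/4, 9, 87/4, 97/3, 98]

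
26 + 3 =29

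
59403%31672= 27731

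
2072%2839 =2072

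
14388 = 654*22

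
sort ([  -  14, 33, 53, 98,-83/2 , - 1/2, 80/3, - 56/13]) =[-83/2,-14,- 56/13,-1/2, 80/3,  33,53,98 ]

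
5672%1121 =67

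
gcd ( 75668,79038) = 2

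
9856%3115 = 511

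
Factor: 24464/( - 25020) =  - 44/45 = -  2^2*3^( - 2)*5^ ( - 1) * 11^1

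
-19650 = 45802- 65452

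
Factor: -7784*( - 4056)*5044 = 159248683776 = 2^8*3^1*7^1*13^3*97^1*139^1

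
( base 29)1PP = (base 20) 3JB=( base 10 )1591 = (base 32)1hn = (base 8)3067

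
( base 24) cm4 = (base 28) 9do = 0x1d14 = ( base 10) 7444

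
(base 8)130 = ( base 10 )88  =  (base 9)107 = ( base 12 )74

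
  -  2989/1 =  -2989 = -2989.00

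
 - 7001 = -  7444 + 443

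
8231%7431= 800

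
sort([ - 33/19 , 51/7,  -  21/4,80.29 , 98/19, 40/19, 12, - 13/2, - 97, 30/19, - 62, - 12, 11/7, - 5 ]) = [ - 97, - 62,-12,-13/2, - 21/4,-5, - 33/19, 11/7,30/19,40/19, 98/19,51/7,12,80.29 ] 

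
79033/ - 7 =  - 79033/7 = -  11290.43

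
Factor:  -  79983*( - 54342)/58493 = 2^1 *3^4*29^(-1) * 2017^( - 1 )*3019^1*8887^1 = 4346436186/58493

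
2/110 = 1/55 = 0.02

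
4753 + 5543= 10296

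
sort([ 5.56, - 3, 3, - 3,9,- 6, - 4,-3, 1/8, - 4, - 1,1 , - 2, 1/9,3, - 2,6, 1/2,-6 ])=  [  -  6,-6,  -  4,-4,  -  3,-3, -3,  -  2, - 2, - 1, 1/9, 1/8,1/2, 1,3, 3, 5.56, 6, 9] 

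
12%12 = 0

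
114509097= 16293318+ 98215779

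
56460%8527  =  5298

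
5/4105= 1/821= 0.00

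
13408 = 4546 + 8862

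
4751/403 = 11 + 318/403 = 11.79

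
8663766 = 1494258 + 7169508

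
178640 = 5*35728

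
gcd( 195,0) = 195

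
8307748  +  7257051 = 15564799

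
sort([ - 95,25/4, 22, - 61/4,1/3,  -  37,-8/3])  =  [ -95,-37, - 61/4, - 8/3,1/3,25/4, 22] 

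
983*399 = 392217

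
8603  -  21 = 8582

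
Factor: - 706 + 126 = -580= - 2^2 * 5^1*29^1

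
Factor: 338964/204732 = 601/363 =3^(  -  1)*11^( - 2)*601^1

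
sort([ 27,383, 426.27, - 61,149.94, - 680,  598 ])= [ - 680, - 61, 27, 149.94 , 383, 426.27,598 ] 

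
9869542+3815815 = 13685357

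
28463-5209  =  23254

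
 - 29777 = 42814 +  - 72591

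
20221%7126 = 5969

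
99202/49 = 99202/49=   2024.53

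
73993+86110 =160103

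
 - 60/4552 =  - 1+1123/1138 = - 0.01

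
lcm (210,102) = 3570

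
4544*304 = 1381376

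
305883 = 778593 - 472710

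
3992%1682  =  628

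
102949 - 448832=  - 345883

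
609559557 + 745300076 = 1354859633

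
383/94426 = 383/94426 = 0.00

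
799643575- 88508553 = 711135022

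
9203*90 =828270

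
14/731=14/731 = 0.02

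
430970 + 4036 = 435006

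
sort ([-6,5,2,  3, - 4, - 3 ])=[-6, - 4, - 3, 2, 3,5 ]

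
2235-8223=-5988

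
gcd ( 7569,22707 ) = 7569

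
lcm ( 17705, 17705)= 17705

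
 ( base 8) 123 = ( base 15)58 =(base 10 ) 83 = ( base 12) 6B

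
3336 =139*24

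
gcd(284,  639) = 71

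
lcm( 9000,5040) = 126000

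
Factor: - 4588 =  - 2^2*31^1*37^1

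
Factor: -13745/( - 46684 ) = 2^ ( - 2 ) * 5^1*11^( - 1 )*1061^( - 1 )* 2749^1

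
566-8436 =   -  7870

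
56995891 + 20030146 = 77026037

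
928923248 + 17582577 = 946505825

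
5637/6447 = 1879/2149 = 0.87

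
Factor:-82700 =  -2^2*5^2*827^1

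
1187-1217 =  - 30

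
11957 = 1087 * 11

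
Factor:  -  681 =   -  3^1* 227^1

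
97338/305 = 319 + 43/305 = 319.14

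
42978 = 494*87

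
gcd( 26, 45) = 1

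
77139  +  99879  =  177018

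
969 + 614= 1583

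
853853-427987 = 425866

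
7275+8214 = 15489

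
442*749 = 331058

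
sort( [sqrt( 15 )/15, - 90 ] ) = [ - 90,  sqrt (15 )/15]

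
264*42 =11088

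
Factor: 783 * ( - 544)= - 425952 = -2^5*3^3*17^1*29^1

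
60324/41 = 1471 + 13/41=1471.32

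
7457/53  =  7457/53 = 140.70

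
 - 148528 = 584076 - 732604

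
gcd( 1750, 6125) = 875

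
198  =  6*33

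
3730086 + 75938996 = 79669082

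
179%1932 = 179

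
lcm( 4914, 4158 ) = 54054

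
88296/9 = 29432/3 = 9810.67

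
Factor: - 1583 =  - 1583^1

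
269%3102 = 269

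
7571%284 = 187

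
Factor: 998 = 2^1*499^1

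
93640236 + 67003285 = 160643521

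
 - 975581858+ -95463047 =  - 1071044905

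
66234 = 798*83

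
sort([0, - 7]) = [ - 7, 0 ]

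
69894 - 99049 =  - 29155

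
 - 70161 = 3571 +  - 73732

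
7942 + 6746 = 14688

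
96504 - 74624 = 21880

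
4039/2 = 2019 + 1/2 = 2019.50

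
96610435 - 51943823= 44666612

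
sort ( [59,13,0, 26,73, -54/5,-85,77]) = [-85,  -  54/5,0,13,26,59,73,  77]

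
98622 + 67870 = 166492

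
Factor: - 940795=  - 5^1*188159^1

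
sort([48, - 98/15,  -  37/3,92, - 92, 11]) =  [ - 92,  -  37/3, - 98/15,  11,48,92]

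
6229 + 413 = 6642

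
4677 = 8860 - 4183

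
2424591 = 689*3519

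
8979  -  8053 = 926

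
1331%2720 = 1331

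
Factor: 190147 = 190147^1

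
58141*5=290705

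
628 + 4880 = 5508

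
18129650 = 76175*238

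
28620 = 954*30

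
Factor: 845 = 5^1*13^2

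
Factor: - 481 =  - 13^1*37^1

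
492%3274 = 492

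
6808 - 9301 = - 2493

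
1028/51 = 20+8/51 = 20.16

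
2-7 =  - 5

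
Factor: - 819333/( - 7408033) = 3^2*59^1 * 173^ ( - 1 )*1543^1 * 42821^(-1) 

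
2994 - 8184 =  - 5190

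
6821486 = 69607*98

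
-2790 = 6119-8909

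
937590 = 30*31253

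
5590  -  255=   5335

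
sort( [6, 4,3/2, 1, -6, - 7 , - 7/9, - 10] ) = [ - 10, - 7,-6, - 7/9, 1, 3/2,4,  6]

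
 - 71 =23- 94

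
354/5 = 70 + 4/5  =  70.80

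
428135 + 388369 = 816504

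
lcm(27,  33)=297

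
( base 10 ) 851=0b1101010011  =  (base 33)pq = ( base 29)10A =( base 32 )QJ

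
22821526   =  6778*3367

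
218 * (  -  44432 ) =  - 9686176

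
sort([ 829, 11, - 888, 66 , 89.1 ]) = [ - 888,11, 66,89.1, 829] 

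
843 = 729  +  114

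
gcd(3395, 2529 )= 1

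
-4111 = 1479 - 5590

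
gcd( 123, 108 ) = 3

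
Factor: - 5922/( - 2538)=3^ ( - 1)*7^1 = 7/3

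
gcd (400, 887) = 1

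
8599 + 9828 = 18427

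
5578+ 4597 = 10175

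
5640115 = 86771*65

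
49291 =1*49291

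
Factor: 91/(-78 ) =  -7/6 =-2^( - 1) * 3^( - 1 )*7^1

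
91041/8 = 11380  +  1/8 = 11380.12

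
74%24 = 2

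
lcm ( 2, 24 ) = 24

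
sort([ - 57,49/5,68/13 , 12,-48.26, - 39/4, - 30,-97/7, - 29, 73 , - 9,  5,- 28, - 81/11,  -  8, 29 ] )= [ - 57, - 48.26, - 30, -29, - 28, - 97/7,-39/4 , - 9, - 8, - 81/11,5, 68/13, 49/5, 12, 29,73] 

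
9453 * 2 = 18906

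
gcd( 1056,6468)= 132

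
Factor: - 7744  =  - 2^6*11^2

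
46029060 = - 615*(-74844)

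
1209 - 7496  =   - 6287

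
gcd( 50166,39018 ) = 5574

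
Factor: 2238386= 2^1*31^1  *  79^1*457^1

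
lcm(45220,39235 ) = 2667980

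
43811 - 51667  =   - 7856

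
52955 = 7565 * 7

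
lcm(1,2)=2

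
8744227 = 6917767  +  1826460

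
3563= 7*509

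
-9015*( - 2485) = 22402275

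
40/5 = 8  =  8.00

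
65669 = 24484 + 41185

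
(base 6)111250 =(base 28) bra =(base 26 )DN4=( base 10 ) 9390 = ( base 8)22256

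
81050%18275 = 7950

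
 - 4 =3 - 7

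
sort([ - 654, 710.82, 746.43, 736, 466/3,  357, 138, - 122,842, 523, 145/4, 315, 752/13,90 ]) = [ - 654, -122, 145/4, 752/13, 90, 138, 466/3,  315, 357 , 523,  710.82,736, 746.43, 842 ]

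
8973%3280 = 2413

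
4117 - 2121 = 1996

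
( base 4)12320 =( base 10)440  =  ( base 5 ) 3230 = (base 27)g8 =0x1b8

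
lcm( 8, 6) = 24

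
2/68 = 1/34 = 0.03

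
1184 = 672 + 512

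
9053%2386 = 1895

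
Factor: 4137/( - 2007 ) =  - 3^( - 1) * 7^1*197^1*223^(- 1) =- 1379/669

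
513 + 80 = 593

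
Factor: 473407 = 11^1*43037^1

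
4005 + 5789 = 9794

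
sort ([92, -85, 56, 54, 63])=[ - 85,54,56, 63,  92] 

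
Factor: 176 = 2^4*11^1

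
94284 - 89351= 4933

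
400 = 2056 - 1656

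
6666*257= 1713162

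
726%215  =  81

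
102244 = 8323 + 93921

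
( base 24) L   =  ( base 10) 21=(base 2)10101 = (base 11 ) 1A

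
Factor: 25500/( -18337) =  - 2^2*3^1*5^3*11^( - 1)*17^1 * 1667^( - 1) 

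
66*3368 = 222288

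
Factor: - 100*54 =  - 5400 = -2^3*3^3*5^2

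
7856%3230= 1396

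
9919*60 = 595140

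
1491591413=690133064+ 801458349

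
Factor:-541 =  - 541^1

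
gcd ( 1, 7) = 1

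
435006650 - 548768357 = -113761707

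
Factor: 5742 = 2^1*3^2*  11^1*29^1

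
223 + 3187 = 3410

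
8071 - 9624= - 1553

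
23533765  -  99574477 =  - 76040712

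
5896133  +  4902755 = 10798888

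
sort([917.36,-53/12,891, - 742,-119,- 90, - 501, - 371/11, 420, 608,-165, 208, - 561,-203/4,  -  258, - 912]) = [ - 912, - 742, - 561, - 501,- 258, - 165, - 119,-90, - 203/4, - 371/11,-53/12, 208, 420, 608, 891, 917.36] 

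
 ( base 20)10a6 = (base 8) 20016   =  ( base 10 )8206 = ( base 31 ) 8gm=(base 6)101554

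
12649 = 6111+6538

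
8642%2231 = 1949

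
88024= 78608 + 9416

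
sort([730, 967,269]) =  [269,730,967 ] 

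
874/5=874/5 = 174.80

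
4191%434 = 285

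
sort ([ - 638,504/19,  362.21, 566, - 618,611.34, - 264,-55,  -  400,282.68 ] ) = [  -  638,-618,  -  400,-264, - 55,504/19,282.68,362.21, 566 , 611.34 ]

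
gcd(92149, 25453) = 1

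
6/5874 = 1/979 = 0.00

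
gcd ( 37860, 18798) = 6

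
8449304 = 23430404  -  14981100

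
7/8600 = 7/8600 = 0.00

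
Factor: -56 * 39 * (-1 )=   2184 = 2^3*  3^1*7^1*13^1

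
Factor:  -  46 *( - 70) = 3220 = 2^2 *5^1*7^1 * 23^1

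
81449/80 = 1018 + 9/80 =1018.11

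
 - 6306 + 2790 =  - 3516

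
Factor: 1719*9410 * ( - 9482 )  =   - 2^2*3^2 * 5^1*11^1 *191^1*431^1*941^1 = - 153378840780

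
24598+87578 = 112176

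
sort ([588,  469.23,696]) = [469.23,588,696 ] 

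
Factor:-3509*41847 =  - 3^1*11^2*13^1*29^2*37^1 = -  146841123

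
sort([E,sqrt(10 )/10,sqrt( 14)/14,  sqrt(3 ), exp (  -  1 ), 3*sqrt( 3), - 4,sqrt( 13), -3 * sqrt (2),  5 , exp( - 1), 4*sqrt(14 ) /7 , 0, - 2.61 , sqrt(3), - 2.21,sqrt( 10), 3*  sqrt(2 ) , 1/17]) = [ - 3* sqrt( 2), - 4, - 2.61, - 2.21,  0,1/17,  sqrt(14 ) /14,sqrt(10)/10, exp( - 1),exp ( - 1 ),sqrt(3 ), sqrt( 3), 4*sqrt( 14 ) /7 , E,sqrt(10), sqrt(13 ),3*sqrt ( 2 ), 5,3*sqrt(3)] 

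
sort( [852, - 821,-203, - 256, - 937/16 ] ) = [-821, - 256,-203, - 937/16,852]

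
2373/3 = 791 = 791.00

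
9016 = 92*98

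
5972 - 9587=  - 3615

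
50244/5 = 10048  +  4/5=10048.80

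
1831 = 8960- 7129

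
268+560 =828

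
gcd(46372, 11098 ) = 2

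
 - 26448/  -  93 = 284+ 12/31 = 284.39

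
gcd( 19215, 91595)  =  35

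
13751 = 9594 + 4157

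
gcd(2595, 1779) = 3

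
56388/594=9398/99 = 94.93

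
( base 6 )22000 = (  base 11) 22aa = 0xbd0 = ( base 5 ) 44044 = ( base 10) 3024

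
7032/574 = 12+72/287 =12.25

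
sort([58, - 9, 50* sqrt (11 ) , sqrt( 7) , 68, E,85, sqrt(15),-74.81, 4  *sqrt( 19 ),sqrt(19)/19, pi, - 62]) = [  -  74.81,-62 , - 9, sqrt( 19 )/19,sqrt (7),E, pi,sqrt( 15),4*sqrt( 19), 58, 68,85,50*sqrt( 11 )]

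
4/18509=4/18509 = 0.00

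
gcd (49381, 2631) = 1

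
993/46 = 21 + 27/46  =  21.59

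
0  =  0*32342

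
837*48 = 40176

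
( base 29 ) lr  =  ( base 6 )2540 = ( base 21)196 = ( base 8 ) 1174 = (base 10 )636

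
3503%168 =143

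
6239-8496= - 2257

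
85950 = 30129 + 55821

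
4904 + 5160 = 10064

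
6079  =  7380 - 1301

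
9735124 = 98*99338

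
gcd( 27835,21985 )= 5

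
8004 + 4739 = 12743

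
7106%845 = 346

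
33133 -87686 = -54553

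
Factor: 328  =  2^3*41^1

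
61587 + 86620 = 148207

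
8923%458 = 221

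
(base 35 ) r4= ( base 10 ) 949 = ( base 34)rv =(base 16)3B5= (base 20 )279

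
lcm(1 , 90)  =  90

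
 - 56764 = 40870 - 97634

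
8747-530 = 8217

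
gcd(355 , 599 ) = 1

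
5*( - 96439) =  - 482195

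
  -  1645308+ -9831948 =  -  11477256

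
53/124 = 53/124  =  0.43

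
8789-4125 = 4664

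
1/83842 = 1/83842 = 0.00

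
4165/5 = 833 = 833.00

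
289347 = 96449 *3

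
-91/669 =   -  1  +  578/669 = - 0.14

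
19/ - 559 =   -  1 +540/559 = - 0.03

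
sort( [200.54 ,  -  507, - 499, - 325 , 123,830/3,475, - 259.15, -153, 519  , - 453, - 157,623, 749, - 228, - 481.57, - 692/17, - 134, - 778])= [ - 778, - 507, - 499, - 481.57, - 453, - 325, - 259.15, - 228, - 157, - 153, - 134 ,-692/17 , 123, 200.54, 830/3,475, 519, 623,  749]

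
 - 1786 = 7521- 9307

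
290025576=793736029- 503710453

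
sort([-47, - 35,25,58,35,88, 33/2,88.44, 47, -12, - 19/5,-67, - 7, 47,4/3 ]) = [ - 67, - 47,- 35, - 12,- 7, - 19/5, 4/3,33/2, 25,35,47,47,58,  88,88.44] 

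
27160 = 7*3880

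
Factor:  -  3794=-2^1*7^1*271^1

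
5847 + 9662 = 15509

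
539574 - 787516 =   -  247942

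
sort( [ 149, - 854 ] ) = [ - 854,149]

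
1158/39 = 29 + 9/13 = 29.69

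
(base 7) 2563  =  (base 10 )976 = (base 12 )694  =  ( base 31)10f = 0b1111010000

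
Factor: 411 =3^1*137^1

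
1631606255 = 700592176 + 931014079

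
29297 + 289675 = 318972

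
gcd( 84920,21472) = 88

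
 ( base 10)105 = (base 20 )55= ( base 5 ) 410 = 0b1101001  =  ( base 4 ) 1221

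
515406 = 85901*6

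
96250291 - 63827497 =32422794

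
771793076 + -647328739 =124464337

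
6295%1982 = 349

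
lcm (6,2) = 6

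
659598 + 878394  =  1537992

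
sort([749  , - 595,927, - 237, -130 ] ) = [ - 595,  -  237, - 130, 749, 927]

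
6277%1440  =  517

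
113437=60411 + 53026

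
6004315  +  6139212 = 12143527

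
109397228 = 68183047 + 41214181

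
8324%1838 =972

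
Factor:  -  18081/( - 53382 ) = 2^(- 1 )*3^1*7^1*31^( - 1) = 21/62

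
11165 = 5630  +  5535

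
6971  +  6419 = 13390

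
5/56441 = 5/56441= 0.00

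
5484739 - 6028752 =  - 544013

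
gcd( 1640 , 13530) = 410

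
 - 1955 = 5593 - 7548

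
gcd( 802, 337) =1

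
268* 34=9112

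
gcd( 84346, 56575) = 1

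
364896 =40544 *9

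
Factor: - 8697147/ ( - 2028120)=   2^(-3)* 5^( - 1 )*73^1*151^1 * 263^1*16901^(-1) =2899049/676040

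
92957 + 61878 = 154835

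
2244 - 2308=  - 64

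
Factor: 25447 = 25447^1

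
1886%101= 68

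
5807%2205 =1397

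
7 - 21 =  - 14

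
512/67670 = 256/33835  =  0.01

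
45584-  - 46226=91810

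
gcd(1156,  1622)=2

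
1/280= 1/280  =  0.00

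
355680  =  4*88920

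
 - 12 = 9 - 21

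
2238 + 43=2281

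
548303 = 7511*73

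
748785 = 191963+556822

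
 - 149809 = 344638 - 494447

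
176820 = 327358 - 150538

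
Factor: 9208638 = 2^1*3^2 *511591^1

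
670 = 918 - 248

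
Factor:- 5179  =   - 5179^1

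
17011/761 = 17011/761 = 22.35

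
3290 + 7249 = 10539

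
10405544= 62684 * 166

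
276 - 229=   47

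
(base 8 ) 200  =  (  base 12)a8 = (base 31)44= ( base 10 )128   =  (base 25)53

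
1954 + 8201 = 10155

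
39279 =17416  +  21863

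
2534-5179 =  - 2645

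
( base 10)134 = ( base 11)112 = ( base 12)B2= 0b10000110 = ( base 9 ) 158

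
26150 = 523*50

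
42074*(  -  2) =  -84148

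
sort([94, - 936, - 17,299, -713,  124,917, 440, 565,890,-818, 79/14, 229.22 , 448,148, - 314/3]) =[-936,- 818, - 713, - 314/3, - 17,79/14,94, 124,148, 229.22,299,440,448 , 565,890,917]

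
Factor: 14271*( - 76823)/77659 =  - 1096341033/77659 = - 3^1 * 17^1*67^1*71^1*4519^1*77659^(  -  1 ) 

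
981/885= 327/295 = 1.11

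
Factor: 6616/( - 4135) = - 2^3 * 5^(-1) = - 8/5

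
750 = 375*2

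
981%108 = 9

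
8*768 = 6144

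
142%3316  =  142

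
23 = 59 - 36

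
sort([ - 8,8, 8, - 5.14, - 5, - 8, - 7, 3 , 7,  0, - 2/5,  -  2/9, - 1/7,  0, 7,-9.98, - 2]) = [ -9.98, - 8, - 8,-7,- 5.14, - 5, - 2,-2/5, - 2/9, - 1/7,  0, 0,  3 , 7, 7,8, 8 ]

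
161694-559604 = -397910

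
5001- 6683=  - 1682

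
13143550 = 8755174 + 4388376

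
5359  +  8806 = 14165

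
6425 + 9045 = 15470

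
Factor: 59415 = 3^1*5^1*17^1*233^1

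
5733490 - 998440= 4735050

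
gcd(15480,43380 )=180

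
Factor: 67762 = 2^1*17^1* 1993^1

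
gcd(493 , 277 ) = 1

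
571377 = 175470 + 395907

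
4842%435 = 57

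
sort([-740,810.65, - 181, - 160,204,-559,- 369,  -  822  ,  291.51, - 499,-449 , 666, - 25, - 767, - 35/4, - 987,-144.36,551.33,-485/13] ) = [-987, - 822, - 767, - 740, - 559, - 499, - 449, - 369,-181, - 160, - 144.36, - 485/13, - 25, - 35/4, 204,291.51,551.33, 666, 810.65] 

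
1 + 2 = 3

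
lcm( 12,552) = 552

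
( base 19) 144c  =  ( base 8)20307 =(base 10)8391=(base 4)2003013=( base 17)1C0A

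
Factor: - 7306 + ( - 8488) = -2^1 * 53^1*149^1 = - 15794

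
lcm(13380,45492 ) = 227460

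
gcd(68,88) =4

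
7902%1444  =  682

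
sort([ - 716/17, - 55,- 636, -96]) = [ - 636, - 96,  -  55, - 716/17] 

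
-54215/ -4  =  13553 + 3/4 =13553.75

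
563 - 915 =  - 352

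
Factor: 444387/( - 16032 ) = - 887/32 = -2^( - 5)*887^1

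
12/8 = 3/2 = 1.50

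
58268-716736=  -658468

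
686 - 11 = 675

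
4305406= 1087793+3217613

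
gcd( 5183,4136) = 1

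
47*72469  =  3406043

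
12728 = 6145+6583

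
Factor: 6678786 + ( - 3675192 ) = 3003594 = 2^1*3^1*11^1*17^1*2677^1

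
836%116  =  24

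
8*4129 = 33032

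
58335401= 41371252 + 16964149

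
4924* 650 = 3200600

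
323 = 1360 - 1037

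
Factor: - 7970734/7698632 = - 2^(- 2)*103^ ( - 1) * 109^1*9343^( - 1)*36563^1 = - 3985367/3849316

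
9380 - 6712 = 2668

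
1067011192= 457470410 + 609540782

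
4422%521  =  254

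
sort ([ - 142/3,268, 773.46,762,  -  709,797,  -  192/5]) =[-709, - 142/3,-192/5,  268,762, 773.46 , 797]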